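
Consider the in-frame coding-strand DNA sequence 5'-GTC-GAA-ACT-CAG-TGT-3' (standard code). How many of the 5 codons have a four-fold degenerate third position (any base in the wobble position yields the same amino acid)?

2

Codon 1 GTC (Val): third position 4-fold.
Codon 2 GAA (Glu): third position 2-fold.
Codon 3 ACT (Thr): third position 4-fold.
Codon 4 CAG (Gln): third position 2-fold.
Codon 5 TGT (Cys): third position 2-fold.
Four-fold degenerate third positions: 2.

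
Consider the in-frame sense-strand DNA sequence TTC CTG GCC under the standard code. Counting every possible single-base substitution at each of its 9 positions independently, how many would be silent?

Codon 1 (TTC, Phe): 1 synonymous substitution.
Codon 2 (CTG, Leu): 4 synonymous substitutions.
Codon 3 (GCC, Ala): 3 synonymous substitutions.
Total: 1 + 4 + 3 = 8.

8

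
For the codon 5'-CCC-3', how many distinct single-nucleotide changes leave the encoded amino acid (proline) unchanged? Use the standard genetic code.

Position 1: none → 0 synonymous.
Position 2: none → 0 synonymous.
Position 3: CCU, CCA, CCG → 3 synonymous.
Total: 0 + 0 + 3 = 3.

3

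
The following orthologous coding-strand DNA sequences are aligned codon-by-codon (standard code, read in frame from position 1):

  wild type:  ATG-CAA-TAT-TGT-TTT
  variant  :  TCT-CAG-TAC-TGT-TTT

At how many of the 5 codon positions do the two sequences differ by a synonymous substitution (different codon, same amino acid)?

Codon 1: ATG Met / TCT Ser — nonsynonymous.
Codon 2: CAA Gln / CAG Gln — synonymous.
Codon 3: TAT Tyr / TAC Tyr — synonymous.
Codon 4: TGT Cys / TGT Cys — identical.
Codon 5: TTT Phe / TTT Phe — identical.
Synonymous differences: 2.

2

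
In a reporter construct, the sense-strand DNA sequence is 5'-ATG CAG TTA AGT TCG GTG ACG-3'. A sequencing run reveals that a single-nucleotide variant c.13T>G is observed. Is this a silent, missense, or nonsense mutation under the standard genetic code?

Position 13 falls in codon 5: TCG → Ser.
After the substitution the codon is GCG → Ala.
Ser ≠ Ala, so this is a missense mutation.

missense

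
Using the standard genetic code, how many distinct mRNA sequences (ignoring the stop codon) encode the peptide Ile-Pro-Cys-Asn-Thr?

Ile: 3 codons.
Pro: 4 codons.
Cys: 2 codons.
Asn: 2 codons.
Thr: 4 codons.
3 × 4 × 2 × 2 × 4 = 192.

192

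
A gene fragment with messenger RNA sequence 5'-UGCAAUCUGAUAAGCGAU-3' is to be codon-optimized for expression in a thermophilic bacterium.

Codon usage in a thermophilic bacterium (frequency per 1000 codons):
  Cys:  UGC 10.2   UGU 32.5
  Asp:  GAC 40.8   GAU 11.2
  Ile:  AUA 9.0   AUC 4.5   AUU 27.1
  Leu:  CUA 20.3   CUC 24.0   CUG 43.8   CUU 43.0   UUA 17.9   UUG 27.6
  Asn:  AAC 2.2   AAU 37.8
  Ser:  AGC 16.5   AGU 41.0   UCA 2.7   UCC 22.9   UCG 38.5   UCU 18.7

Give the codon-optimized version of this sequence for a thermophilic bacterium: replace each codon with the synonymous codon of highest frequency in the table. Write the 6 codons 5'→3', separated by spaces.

UGU AAU CUG AUU AGU GAC

Codon 1 (Cys): best is UGU at 32.5.
Codon 2 (Asn): best is AAU at 37.8.
Codon 3 (Leu): best is CUG at 43.8.
Codon 4 (Ile): best is AUU at 27.1.
Codon 5 (Ser): best is AGU at 41.0.
Codon 6 (Asp): best is GAC at 40.8.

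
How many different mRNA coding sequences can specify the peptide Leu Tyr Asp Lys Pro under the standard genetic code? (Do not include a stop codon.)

Leu: 6 codons.
Tyr: 2 codons.
Asp: 2 codons.
Lys: 2 codons.
Pro: 4 codons.
6 × 2 × 2 × 2 × 4 = 192.

192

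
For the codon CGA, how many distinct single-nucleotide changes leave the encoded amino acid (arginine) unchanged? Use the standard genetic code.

Position 1: AGA → 1 synonymous.
Position 2: none → 0 synonymous.
Position 3: CGT, CGC, CGG → 3 synonymous.
Total: 1 + 0 + 3 = 4.

4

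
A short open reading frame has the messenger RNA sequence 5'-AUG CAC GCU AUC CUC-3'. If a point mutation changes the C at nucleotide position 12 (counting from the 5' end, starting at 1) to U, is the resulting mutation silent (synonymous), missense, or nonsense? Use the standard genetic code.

Position 12 falls in codon 4: AUC → Ile.
After the substitution the codon is AUU → Ile.
Both encode Ile, so the change is synonymous.

silent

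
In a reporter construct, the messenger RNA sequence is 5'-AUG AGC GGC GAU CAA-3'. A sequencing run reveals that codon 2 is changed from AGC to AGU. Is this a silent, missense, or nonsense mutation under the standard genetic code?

silent

Position 6 falls in codon 2: AGC → Ser.
After the substitution the codon is AGU → Ser.
Both encode Ser, so the change is synonymous.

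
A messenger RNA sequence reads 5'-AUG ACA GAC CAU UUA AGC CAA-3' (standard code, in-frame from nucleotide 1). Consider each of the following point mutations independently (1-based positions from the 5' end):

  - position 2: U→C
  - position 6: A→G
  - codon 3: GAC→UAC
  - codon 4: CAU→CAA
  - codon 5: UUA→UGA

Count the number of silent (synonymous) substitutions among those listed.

Codon 1: AUG (Met) → ACG (Thr) — missense.
Codon 2: ACA (Thr) → ACG (Thr) — synonymous.
Codon 3: GAC (Asp) → UAC (Tyr) — missense.
Codon 4: CAU (His) → CAA (Gln) — missense.
Codon 5: UUA (Leu) → UGA (Stop) — nonsense.
Synonymous: 1 of 5.

1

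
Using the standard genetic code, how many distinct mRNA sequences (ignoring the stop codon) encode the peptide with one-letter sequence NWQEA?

32

Asn: 2 codons.
Trp: 1 codon.
Gln: 2 codons.
Glu: 2 codons.
Ala: 4 codons.
2 × 1 × 2 × 2 × 4 = 32.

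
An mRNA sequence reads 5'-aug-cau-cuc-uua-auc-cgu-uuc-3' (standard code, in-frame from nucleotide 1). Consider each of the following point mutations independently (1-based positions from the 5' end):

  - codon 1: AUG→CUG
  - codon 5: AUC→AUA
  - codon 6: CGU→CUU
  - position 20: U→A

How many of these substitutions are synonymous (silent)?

1

Codon 1: AUG (Met) → CUG (Leu) — missense.
Codon 5: AUC (Ile) → AUA (Ile) — synonymous.
Codon 6: CGU (Arg) → CUU (Leu) — missense.
Codon 7: UUC (Phe) → UAC (Tyr) — missense.
Synonymous: 1 of 4.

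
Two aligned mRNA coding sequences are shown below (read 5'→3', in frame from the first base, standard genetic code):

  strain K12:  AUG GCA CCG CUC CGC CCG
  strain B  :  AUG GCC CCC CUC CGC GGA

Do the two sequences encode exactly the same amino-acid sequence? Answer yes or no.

no

Codon 1: AUG Met / AUG Met — identical.
Codon 2: GCA Ala / GCC Ala — synonymous.
Codon 3: CCG Pro / CCC Pro — synonymous.
Codon 4: CUC Leu / CUC Leu — identical.
Codon 5: CGC Arg / CGC Arg — identical.
Codon 6: CCG Pro / GGA Gly — nonsynonymous.
Nonsynonymous differences: 1 → different protein.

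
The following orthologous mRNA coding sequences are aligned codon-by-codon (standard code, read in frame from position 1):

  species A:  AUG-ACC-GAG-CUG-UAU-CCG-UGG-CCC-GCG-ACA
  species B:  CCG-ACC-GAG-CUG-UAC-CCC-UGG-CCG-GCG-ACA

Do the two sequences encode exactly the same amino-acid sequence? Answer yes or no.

no

Codon 1: AUG Met / CCG Pro — nonsynonymous.
Codon 2: ACC Thr / ACC Thr — identical.
Codon 3: GAG Glu / GAG Glu — identical.
Codon 4: CUG Leu / CUG Leu — identical.
Codon 5: UAU Tyr / UAC Tyr — synonymous.
Codon 6: CCG Pro / CCC Pro — synonymous.
Codon 7: UGG Trp / UGG Trp — identical.
Codon 8: CCC Pro / CCG Pro — synonymous.
Codon 9: GCG Ala / GCG Ala — identical.
Codon 10: ACA Thr / ACA Thr — identical.
Nonsynonymous differences: 1 → different protein.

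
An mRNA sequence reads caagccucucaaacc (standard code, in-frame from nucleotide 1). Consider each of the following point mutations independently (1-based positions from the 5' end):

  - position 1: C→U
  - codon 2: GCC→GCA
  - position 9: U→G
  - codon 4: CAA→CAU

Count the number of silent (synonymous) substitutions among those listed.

2

Codon 1: CAA (Gln) → UAA (Stop) — nonsense.
Codon 2: GCC (Ala) → GCA (Ala) — synonymous.
Codon 3: UCU (Ser) → UCG (Ser) — synonymous.
Codon 4: CAA (Gln) → CAU (His) — missense.
Synonymous: 2 of 4.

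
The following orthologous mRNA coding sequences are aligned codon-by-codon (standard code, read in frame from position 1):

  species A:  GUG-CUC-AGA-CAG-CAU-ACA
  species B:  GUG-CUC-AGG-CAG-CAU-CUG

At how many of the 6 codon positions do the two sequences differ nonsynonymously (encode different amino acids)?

1

Codon 1: GUG Val / GUG Val — identical.
Codon 2: CUC Leu / CUC Leu — identical.
Codon 3: AGA Arg / AGG Arg — synonymous.
Codon 4: CAG Gln / CAG Gln — identical.
Codon 5: CAU His / CAU His — identical.
Codon 6: ACA Thr / CUG Leu — nonsynonymous.
Nonsynonymous differences: 1.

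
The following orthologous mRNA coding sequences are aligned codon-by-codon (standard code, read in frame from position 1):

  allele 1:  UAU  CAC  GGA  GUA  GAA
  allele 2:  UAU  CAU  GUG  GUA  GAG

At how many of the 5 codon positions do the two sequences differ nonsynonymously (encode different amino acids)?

Codon 1: UAU Tyr / UAU Tyr — identical.
Codon 2: CAC His / CAU His — synonymous.
Codon 3: GGA Gly / GUG Val — nonsynonymous.
Codon 4: GUA Val / GUA Val — identical.
Codon 5: GAA Glu / GAG Glu — synonymous.
Nonsynonymous differences: 1.

1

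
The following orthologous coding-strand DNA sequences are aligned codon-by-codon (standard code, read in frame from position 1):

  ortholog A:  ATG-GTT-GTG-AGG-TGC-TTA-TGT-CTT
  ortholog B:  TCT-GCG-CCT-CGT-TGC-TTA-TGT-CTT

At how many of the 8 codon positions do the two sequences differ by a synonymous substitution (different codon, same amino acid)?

1

Codon 1: ATG Met / TCT Ser — nonsynonymous.
Codon 2: GTT Val / GCG Ala — nonsynonymous.
Codon 3: GTG Val / CCT Pro — nonsynonymous.
Codon 4: AGG Arg / CGT Arg — synonymous.
Codon 5: TGC Cys / TGC Cys — identical.
Codon 6: TTA Leu / TTA Leu — identical.
Codon 7: TGT Cys / TGT Cys — identical.
Codon 8: CTT Leu / CTT Leu — identical.
Synonymous differences: 1.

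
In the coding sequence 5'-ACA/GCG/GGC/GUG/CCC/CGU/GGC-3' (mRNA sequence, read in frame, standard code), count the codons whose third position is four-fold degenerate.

Codon 1 ACA (Thr): third position 4-fold.
Codon 2 GCG (Ala): third position 4-fold.
Codon 3 GGC (Gly): third position 4-fold.
Codon 4 GUG (Val): third position 4-fold.
Codon 5 CCC (Pro): third position 4-fold.
Codon 6 CGU (Arg): third position 4-fold.
Codon 7 GGC (Gly): third position 4-fold.
Four-fold degenerate third positions: 7.

7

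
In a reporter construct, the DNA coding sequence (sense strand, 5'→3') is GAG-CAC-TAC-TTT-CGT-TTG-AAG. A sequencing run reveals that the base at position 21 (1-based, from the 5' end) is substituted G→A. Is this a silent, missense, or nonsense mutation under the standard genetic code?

Position 21 falls in codon 7: AAG → Lys.
After the substitution the codon is AAA → Lys.
Both encode Lys, so the change is synonymous.

silent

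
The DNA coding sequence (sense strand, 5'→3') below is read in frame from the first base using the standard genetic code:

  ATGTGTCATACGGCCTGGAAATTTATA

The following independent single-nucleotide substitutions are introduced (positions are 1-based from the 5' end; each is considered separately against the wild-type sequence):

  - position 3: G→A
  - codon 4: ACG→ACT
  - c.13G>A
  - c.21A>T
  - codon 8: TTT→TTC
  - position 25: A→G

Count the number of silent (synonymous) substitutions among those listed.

Codon 1: ATG (Met) → ATA (Ile) — missense.
Codon 4: ACG (Thr) → ACT (Thr) — synonymous.
Codon 5: GCC (Ala) → ACC (Thr) — missense.
Codon 7: AAA (Lys) → AAT (Asn) — missense.
Codon 8: TTT (Phe) → TTC (Phe) — synonymous.
Codon 9: ATA (Ile) → GTA (Val) — missense.
Synonymous: 2 of 6.

2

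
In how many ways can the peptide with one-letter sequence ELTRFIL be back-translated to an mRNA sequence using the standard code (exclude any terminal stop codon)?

Glu: 2 codons.
Leu: 6 codons.
Thr: 4 codons.
Arg: 6 codons.
Phe: 2 codons.
Ile: 3 codons.
Leu: 6 codons.
2 × 6 × 4 × 6 × 2 × 3 × 6 = 10368.

10368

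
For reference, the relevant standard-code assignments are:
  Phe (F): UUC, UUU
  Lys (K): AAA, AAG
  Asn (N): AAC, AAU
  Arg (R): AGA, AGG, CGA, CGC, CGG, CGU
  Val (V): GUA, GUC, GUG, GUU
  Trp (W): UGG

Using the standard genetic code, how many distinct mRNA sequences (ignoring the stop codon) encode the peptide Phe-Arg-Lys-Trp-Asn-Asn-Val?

Phe: 2 codons.
Arg: 6 codons.
Lys: 2 codons.
Trp: 1 codon.
Asn: 2 codons.
Asn: 2 codons.
Val: 4 codons.
2 × 6 × 2 × 1 × 2 × 2 × 4 = 384.

384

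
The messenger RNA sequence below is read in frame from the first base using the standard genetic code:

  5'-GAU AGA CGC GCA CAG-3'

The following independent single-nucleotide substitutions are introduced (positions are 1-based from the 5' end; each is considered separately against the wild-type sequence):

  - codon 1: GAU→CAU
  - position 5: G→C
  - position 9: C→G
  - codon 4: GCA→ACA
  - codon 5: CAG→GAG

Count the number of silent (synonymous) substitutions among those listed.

Codon 1: GAU (Asp) → CAU (His) — missense.
Codon 2: AGA (Arg) → ACA (Thr) — missense.
Codon 3: CGC (Arg) → CGG (Arg) — synonymous.
Codon 4: GCA (Ala) → ACA (Thr) — missense.
Codon 5: CAG (Gln) → GAG (Glu) — missense.
Synonymous: 1 of 5.

1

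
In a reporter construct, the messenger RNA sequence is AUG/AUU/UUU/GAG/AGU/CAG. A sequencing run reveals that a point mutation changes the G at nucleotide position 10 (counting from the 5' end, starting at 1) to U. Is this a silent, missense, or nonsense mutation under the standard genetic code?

Position 10 falls in codon 4: GAG → Glu.
After the substitution the codon is UAG → Stop.
The new codon is a stop codon, so this is a nonsense mutation.

nonsense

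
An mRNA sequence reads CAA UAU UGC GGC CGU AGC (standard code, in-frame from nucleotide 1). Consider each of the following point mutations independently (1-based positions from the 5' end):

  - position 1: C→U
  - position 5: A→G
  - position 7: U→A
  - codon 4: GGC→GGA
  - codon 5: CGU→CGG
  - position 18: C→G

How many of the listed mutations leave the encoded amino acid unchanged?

Codon 1: CAA (Gln) → UAA (Stop) — nonsense.
Codon 2: UAU (Tyr) → UGU (Cys) — missense.
Codon 3: UGC (Cys) → AGC (Ser) — missense.
Codon 4: GGC (Gly) → GGA (Gly) — synonymous.
Codon 5: CGU (Arg) → CGG (Arg) — synonymous.
Codon 6: AGC (Ser) → AGG (Arg) — missense.
Synonymous: 2 of 6.

2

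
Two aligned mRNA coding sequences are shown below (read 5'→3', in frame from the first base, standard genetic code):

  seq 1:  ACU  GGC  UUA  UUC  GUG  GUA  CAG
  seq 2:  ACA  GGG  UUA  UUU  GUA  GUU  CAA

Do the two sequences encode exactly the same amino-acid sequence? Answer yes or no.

yes

Codon 1: ACU Thr / ACA Thr — synonymous.
Codon 2: GGC Gly / GGG Gly — synonymous.
Codon 3: UUA Leu / UUA Leu — identical.
Codon 4: UUC Phe / UUU Phe — synonymous.
Codon 5: GUG Val / GUA Val — synonymous.
Codon 6: GUA Val / GUU Val — synonymous.
Codon 7: CAG Gln / CAA Gln — synonymous.
Nonsynonymous differences: 0 → same protein.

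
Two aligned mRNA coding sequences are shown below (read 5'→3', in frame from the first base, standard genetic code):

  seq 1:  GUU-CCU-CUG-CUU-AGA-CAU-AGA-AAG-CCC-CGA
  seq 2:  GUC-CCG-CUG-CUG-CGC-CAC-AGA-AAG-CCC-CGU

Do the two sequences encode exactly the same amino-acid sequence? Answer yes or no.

Codon 1: GUU Val / GUC Val — synonymous.
Codon 2: CCU Pro / CCG Pro — synonymous.
Codon 3: CUG Leu / CUG Leu — identical.
Codon 4: CUU Leu / CUG Leu — synonymous.
Codon 5: AGA Arg / CGC Arg — synonymous.
Codon 6: CAU His / CAC His — synonymous.
Codon 7: AGA Arg / AGA Arg — identical.
Codon 8: AAG Lys / AAG Lys — identical.
Codon 9: CCC Pro / CCC Pro — identical.
Codon 10: CGA Arg / CGU Arg — synonymous.
Nonsynonymous differences: 0 → same protein.

yes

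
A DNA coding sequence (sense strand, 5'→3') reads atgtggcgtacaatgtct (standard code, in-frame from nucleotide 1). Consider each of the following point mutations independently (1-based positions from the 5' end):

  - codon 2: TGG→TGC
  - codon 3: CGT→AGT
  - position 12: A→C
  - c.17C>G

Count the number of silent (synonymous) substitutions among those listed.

Codon 2: TGG (Trp) → TGC (Cys) — missense.
Codon 3: CGT (Arg) → AGT (Ser) — missense.
Codon 4: ACA (Thr) → ACC (Thr) — synonymous.
Codon 6: TCT (Ser) → TGT (Cys) — missense.
Synonymous: 1 of 4.

1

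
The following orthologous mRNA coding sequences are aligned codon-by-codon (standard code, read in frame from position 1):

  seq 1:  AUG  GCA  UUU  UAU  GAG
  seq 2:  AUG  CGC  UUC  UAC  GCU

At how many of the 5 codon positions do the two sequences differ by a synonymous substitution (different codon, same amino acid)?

Codon 1: AUG Met / AUG Met — identical.
Codon 2: GCA Ala / CGC Arg — nonsynonymous.
Codon 3: UUU Phe / UUC Phe — synonymous.
Codon 4: UAU Tyr / UAC Tyr — synonymous.
Codon 5: GAG Glu / GCU Ala — nonsynonymous.
Synonymous differences: 2.

2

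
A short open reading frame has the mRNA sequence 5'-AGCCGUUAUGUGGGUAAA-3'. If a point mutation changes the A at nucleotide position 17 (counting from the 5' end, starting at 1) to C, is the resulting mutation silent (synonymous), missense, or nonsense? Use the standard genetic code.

missense

Position 17 falls in codon 6: AAA → Lys.
After the substitution the codon is ACA → Thr.
Lys ≠ Thr, so this is a missense mutation.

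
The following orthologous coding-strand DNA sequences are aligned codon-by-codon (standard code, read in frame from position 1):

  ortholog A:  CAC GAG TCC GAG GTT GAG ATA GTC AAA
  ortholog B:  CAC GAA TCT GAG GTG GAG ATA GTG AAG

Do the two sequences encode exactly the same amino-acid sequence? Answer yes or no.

Codon 1: CAC His / CAC His — identical.
Codon 2: GAG Glu / GAA Glu — synonymous.
Codon 3: TCC Ser / TCT Ser — synonymous.
Codon 4: GAG Glu / GAG Glu — identical.
Codon 5: GTT Val / GTG Val — synonymous.
Codon 6: GAG Glu / GAG Glu — identical.
Codon 7: ATA Ile / ATA Ile — identical.
Codon 8: GTC Val / GTG Val — synonymous.
Codon 9: AAA Lys / AAG Lys — synonymous.
Nonsynonymous differences: 0 → same protein.

yes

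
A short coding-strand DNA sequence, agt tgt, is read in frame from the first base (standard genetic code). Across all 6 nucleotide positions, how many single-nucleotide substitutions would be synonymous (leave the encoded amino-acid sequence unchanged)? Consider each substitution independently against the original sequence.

Codon 1 (AGT, Ser): 1 synonymous substitution.
Codon 2 (TGT, Cys): 1 synonymous substitution.
Total: 1 + 1 = 2.

2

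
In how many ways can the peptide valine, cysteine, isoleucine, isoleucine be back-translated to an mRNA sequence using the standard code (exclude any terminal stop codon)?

72

Val: 4 codons.
Cys: 2 codons.
Ile: 3 codons.
Ile: 3 codons.
4 × 2 × 3 × 3 = 72.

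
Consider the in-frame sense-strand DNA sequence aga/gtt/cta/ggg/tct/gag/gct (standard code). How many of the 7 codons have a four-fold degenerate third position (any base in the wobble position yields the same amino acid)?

Codon 1 AGA (Arg): third position 2-fold.
Codon 2 GTT (Val): third position 4-fold.
Codon 3 CTA (Leu): third position 4-fold.
Codon 4 GGG (Gly): third position 4-fold.
Codon 5 TCT (Ser): third position 4-fold.
Codon 6 GAG (Glu): third position 2-fold.
Codon 7 GCT (Ala): third position 4-fold.
Four-fold degenerate third positions: 5.

5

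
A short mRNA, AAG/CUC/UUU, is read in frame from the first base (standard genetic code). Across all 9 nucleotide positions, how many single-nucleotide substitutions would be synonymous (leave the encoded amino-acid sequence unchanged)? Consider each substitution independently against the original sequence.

5

Codon 1 (AAG, Lys): 1 synonymous substitution.
Codon 2 (CUC, Leu): 3 synonymous substitutions.
Codon 3 (UUU, Phe): 1 synonymous substitution.
Total: 1 + 3 + 1 = 5.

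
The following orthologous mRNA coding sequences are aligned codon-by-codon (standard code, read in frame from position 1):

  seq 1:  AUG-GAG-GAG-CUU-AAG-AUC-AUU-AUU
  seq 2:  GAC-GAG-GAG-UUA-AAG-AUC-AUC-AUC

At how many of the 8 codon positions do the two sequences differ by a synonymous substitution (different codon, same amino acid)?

3

Codon 1: AUG Met / GAC Asp — nonsynonymous.
Codon 2: GAG Glu / GAG Glu — identical.
Codon 3: GAG Glu / GAG Glu — identical.
Codon 4: CUU Leu / UUA Leu — synonymous.
Codon 5: AAG Lys / AAG Lys — identical.
Codon 6: AUC Ile / AUC Ile — identical.
Codon 7: AUU Ile / AUC Ile — synonymous.
Codon 8: AUU Ile / AUC Ile — synonymous.
Synonymous differences: 3.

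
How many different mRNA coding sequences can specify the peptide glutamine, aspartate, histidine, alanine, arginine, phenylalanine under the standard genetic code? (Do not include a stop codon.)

Gln: 2 codons.
Asp: 2 codons.
His: 2 codons.
Ala: 4 codons.
Arg: 6 codons.
Phe: 2 codons.
2 × 2 × 2 × 4 × 6 × 2 = 384.

384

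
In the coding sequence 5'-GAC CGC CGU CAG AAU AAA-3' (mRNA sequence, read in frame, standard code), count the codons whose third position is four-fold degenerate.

Codon 1 GAC (Asp): third position 2-fold.
Codon 2 CGC (Arg): third position 4-fold.
Codon 3 CGU (Arg): third position 4-fold.
Codon 4 CAG (Gln): third position 2-fold.
Codon 5 AAU (Asn): third position 2-fold.
Codon 6 AAA (Lys): third position 2-fold.
Four-fold degenerate third positions: 2.

2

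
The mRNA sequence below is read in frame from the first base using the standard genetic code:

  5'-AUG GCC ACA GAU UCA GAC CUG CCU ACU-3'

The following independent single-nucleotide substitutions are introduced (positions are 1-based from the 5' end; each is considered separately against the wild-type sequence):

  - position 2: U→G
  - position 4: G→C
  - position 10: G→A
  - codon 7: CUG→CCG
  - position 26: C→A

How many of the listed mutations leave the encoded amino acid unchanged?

Codon 1: AUG (Met) → AGG (Arg) — missense.
Codon 2: GCC (Ala) → CCC (Pro) — missense.
Codon 4: GAU (Asp) → AAU (Asn) — missense.
Codon 7: CUG (Leu) → CCG (Pro) — missense.
Codon 9: ACU (Thr) → AAU (Asn) — missense.
Synonymous: 0 of 5.

0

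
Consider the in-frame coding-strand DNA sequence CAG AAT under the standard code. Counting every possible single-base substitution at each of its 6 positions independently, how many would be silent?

2

Codon 1 (CAG, Gln): 1 synonymous substitution.
Codon 2 (AAT, Asn): 1 synonymous substitution.
Total: 1 + 1 = 2.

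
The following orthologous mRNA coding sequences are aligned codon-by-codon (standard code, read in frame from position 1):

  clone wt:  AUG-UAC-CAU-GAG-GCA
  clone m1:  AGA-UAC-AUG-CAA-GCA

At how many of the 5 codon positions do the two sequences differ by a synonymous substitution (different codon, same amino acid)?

Codon 1: AUG Met / AGA Arg — nonsynonymous.
Codon 2: UAC Tyr / UAC Tyr — identical.
Codon 3: CAU His / AUG Met — nonsynonymous.
Codon 4: GAG Glu / CAA Gln — nonsynonymous.
Codon 5: GCA Ala / GCA Ala — identical.
Synonymous differences: 0.

0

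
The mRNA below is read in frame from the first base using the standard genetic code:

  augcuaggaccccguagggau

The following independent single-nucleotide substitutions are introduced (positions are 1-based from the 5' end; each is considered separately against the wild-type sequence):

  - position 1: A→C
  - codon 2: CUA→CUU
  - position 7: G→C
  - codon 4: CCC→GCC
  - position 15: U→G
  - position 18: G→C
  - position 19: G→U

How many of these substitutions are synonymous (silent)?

Codon 1: AUG (Met) → CUG (Leu) — missense.
Codon 2: CUA (Leu) → CUU (Leu) — synonymous.
Codon 3: GGA (Gly) → CGA (Arg) — missense.
Codon 4: CCC (Pro) → GCC (Ala) — missense.
Codon 5: CGU (Arg) → CGG (Arg) — synonymous.
Codon 6: AGG (Arg) → AGC (Ser) — missense.
Codon 7: GAU (Asp) → UAU (Tyr) — missense.
Synonymous: 2 of 7.

2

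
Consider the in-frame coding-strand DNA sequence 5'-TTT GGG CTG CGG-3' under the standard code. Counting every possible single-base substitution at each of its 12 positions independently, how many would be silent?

12

Codon 1 (TTT, Phe): 1 synonymous substitution.
Codon 2 (GGG, Gly): 3 synonymous substitutions.
Codon 3 (CTG, Leu): 4 synonymous substitutions.
Codon 4 (CGG, Arg): 4 synonymous substitutions.
Total: 1 + 3 + 4 + 4 = 12.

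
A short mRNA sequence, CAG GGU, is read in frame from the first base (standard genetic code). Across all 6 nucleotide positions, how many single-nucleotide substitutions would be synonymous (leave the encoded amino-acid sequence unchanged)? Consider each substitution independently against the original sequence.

4

Codon 1 (CAG, Gln): 1 synonymous substitution.
Codon 2 (GGU, Gly): 3 synonymous substitutions.
Total: 1 + 3 = 4.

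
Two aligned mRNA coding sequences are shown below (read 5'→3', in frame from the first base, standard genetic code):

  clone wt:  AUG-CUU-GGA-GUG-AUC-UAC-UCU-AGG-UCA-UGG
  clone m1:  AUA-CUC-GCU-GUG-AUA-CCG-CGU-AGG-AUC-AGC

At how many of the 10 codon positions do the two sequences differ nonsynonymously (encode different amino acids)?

6

Codon 1: AUG Met / AUA Ile — nonsynonymous.
Codon 2: CUU Leu / CUC Leu — synonymous.
Codon 3: GGA Gly / GCU Ala — nonsynonymous.
Codon 4: GUG Val / GUG Val — identical.
Codon 5: AUC Ile / AUA Ile — synonymous.
Codon 6: UAC Tyr / CCG Pro — nonsynonymous.
Codon 7: UCU Ser / CGU Arg — nonsynonymous.
Codon 8: AGG Arg / AGG Arg — identical.
Codon 9: UCA Ser / AUC Ile — nonsynonymous.
Codon 10: UGG Trp / AGC Ser — nonsynonymous.
Nonsynonymous differences: 6.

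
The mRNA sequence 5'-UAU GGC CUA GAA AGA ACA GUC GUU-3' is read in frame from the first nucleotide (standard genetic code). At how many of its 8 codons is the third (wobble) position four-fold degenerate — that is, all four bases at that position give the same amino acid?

5

Codon 1 UAU (Tyr): third position 2-fold.
Codon 2 GGC (Gly): third position 4-fold.
Codon 3 CUA (Leu): third position 4-fold.
Codon 4 GAA (Glu): third position 2-fold.
Codon 5 AGA (Arg): third position 2-fold.
Codon 6 ACA (Thr): third position 4-fold.
Codon 7 GUC (Val): third position 4-fold.
Codon 8 GUU (Val): third position 4-fold.
Four-fold degenerate third positions: 5.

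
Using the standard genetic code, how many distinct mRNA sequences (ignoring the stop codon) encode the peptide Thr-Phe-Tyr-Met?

16

Thr: 4 codons.
Phe: 2 codons.
Tyr: 2 codons.
Met: 1 codon.
4 × 2 × 2 × 1 = 16.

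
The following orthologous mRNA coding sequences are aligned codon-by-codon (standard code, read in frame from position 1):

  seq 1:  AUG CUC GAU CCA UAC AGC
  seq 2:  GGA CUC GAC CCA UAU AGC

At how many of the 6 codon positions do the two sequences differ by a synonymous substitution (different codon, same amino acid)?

2

Codon 1: AUG Met / GGA Gly — nonsynonymous.
Codon 2: CUC Leu / CUC Leu — identical.
Codon 3: GAU Asp / GAC Asp — synonymous.
Codon 4: CCA Pro / CCA Pro — identical.
Codon 5: UAC Tyr / UAU Tyr — synonymous.
Codon 6: AGC Ser / AGC Ser — identical.
Synonymous differences: 2.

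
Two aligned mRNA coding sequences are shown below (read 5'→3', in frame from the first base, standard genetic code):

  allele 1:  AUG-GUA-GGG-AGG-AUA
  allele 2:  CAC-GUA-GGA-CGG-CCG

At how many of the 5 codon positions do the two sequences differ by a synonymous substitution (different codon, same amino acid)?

2

Codon 1: AUG Met / CAC His — nonsynonymous.
Codon 2: GUA Val / GUA Val — identical.
Codon 3: GGG Gly / GGA Gly — synonymous.
Codon 4: AGG Arg / CGG Arg — synonymous.
Codon 5: AUA Ile / CCG Pro — nonsynonymous.
Synonymous differences: 2.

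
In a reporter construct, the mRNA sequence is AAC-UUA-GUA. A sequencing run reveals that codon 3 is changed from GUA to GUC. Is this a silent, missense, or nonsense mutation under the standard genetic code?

Position 9 falls in codon 3: GUA → Val.
After the substitution the codon is GUC → Val.
Both encode Val, so the change is synonymous.

silent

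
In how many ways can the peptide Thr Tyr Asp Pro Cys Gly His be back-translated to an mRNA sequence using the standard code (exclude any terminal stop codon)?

Thr: 4 codons.
Tyr: 2 codons.
Asp: 2 codons.
Pro: 4 codons.
Cys: 2 codons.
Gly: 4 codons.
His: 2 codons.
4 × 2 × 2 × 4 × 2 × 4 × 2 = 1024.

1024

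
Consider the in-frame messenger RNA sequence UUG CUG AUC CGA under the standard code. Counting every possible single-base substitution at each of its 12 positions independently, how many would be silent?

12

Codon 1 (UUG, Leu): 2 synonymous substitutions.
Codon 2 (CUG, Leu): 4 synonymous substitutions.
Codon 3 (AUC, Ile): 2 synonymous substitutions.
Codon 4 (CGA, Arg): 4 synonymous substitutions.
Total: 2 + 4 + 2 + 4 = 12.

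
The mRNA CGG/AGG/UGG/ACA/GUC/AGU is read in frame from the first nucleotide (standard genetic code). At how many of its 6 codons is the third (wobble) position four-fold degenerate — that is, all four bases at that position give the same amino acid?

Codon 1 CGG (Arg): third position 4-fold.
Codon 2 AGG (Arg): third position 2-fold.
Codon 3 UGG (Trp): third position 1-fold.
Codon 4 ACA (Thr): third position 4-fold.
Codon 5 GUC (Val): third position 4-fold.
Codon 6 AGU (Ser): third position 2-fold.
Four-fold degenerate third positions: 3.

3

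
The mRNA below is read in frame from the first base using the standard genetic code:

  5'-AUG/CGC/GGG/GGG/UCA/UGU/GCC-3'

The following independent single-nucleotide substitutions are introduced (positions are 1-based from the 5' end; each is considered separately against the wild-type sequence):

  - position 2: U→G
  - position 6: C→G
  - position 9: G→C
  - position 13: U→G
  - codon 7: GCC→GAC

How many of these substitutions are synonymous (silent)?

2

Codon 1: AUG (Met) → AGG (Arg) — missense.
Codon 2: CGC (Arg) → CGG (Arg) — synonymous.
Codon 3: GGG (Gly) → GGC (Gly) — synonymous.
Codon 5: UCA (Ser) → GCA (Ala) — missense.
Codon 7: GCC (Ala) → GAC (Asp) — missense.
Synonymous: 2 of 5.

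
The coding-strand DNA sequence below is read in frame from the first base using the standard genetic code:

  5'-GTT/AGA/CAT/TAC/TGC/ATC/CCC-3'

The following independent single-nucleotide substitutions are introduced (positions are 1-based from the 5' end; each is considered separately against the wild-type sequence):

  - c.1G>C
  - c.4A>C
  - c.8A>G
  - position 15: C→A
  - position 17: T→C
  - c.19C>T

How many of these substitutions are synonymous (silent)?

Codon 1: GTT (Val) → CTT (Leu) — missense.
Codon 2: AGA (Arg) → CGA (Arg) — synonymous.
Codon 3: CAT (His) → CGT (Arg) — missense.
Codon 5: TGC (Cys) → TGA (Stop) — nonsense.
Codon 6: ATC (Ile) → ACC (Thr) — missense.
Codon 7: CCC (Pro) → TCC (Ser) — missense.
Synonymous: 1 of 6.

1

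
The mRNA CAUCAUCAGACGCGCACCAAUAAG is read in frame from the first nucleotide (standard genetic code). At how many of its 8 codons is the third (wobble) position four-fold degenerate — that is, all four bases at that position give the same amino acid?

3

Codon 1 CAU (His): third position 2-fold.
Codon 2 CAU (His): third position 2-fold.
Codon 3 CAG (Gln): third position 2-fold.
Codon 4 ACG (Thr): third position 4-fold.
Codon 5 CGC (Arg): third position 4-fold.
Codon 6 ACC (Thr): third position 4-fold.
Codon 7 AAU (Asn): third position 2-fold.
Codon 8 AAG (Lys): third position 2-fold.
Four-fold degenerate third positions: 3.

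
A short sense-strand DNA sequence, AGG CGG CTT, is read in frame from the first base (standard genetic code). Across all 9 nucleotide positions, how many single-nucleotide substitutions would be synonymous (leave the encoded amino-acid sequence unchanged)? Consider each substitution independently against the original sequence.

Codon 1 (AGG, Arg): 2 synonymous substitutions.
Codon 2 (CGG, Arg): 4 synonymous substitutions.
Codon 3 (CTT, Leu): 3 synonymous substitutions.
Total: 2 + 4 + 3 = 9.

9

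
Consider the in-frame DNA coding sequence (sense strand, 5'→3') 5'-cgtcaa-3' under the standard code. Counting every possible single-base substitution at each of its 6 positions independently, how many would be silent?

Codon 1 (CGT, Arg): 3 synonymous substitutions.
Codon 2 (CAA, Gln): 1 synonymous substitution.
Total: 3 + 1 = 4.

4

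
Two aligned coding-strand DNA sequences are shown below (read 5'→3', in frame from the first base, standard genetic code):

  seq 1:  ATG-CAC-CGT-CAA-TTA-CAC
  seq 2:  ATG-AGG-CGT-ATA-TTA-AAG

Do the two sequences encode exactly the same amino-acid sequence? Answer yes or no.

no

Codon 1: ATG Met / ATG Met — identical.
Codon 2: CAC His / AGG Arg — nonsynonymous.
Codon 3: CGT Arg / CGT Arg — identical.
Codon 4: CAA Gln / ATA Ile — nonsynonymous.
Codon 5: TTA Leu / TTA Leu — identical.
Codon 6: CAC His / AAG Lys — nonsynonymous.
Nonsynonymous differences: 3 → different protein.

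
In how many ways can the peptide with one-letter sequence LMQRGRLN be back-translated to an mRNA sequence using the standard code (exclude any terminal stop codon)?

Leu: 6 codons.
Met: 1 codon.
Gln: 2 codons.
Arg: 6 codons.
Gly: 4 codons.
Arg: 6 codons.
Leu: 6 codons.
Asn: 2 codons.
6 × 1 × 2 × 6 × 4 × 6 × 6 × 2 = 20736.

20736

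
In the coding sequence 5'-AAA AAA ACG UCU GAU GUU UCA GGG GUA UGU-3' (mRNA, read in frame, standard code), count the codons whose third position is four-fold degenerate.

Codon 1 AAA (Lys): third position 2-fold.
Codon 2 AAA (Lys): third position 2-fold.
Codon 3 ACG (Thr): third position 4-fold.
Codon 4 UCU (Ser): third position 4-fold.
Codon 5 GAU (Asp): third position 2-fold.
Codon 6 GUU (Val): third position 4-fold.
Codon 7 UCA (Ser): third position 4-fold.
Codon 8 GGG (Gly): third position 4-fold.
Codon 9 GUA (Val): third position 4-fold.
Codon 10 UGU (Cys): third position 2-fold.
Four-fold degenerate third positions: 6.

6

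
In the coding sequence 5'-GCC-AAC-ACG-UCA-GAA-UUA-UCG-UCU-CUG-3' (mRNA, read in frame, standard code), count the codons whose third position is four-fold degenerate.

6

Codon 1 GCC (Ala): third position 4-fold.
Codon 2 AAC (Asn): third position 2-fold.
Codon 3 ACG (Thr): third position 4-fold.
Codon 4 UCA (Ser): third position 4-fold.
Codon 5 GAA (Glu): third position 2-fold.
Codon 6 UUA (Leu): third position 2-fold.
Codon 7 UCG (Ser): third position 4-fold.
Codon 8 UCU (Ser): third position 4-fold.
Codon 9 CUG (Leu): third position 4-fold.
Four-fold degenerate third positions: 6.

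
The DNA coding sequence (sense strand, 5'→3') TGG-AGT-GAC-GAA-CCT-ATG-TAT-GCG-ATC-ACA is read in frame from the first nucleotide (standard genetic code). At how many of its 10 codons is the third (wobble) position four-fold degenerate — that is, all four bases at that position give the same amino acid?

Codon 1 TGG (Trp): third position 1-fold.
Codon 2 AGT (Ser): third position 2-fold.
Codon 3 GAC (Asp): third position 2-fold.
Codon 4 GAA (Glu): third position 2-fold.
Codon 5 CCT (Pro): third position 4-fold.
Codon 6 ATG (Met): third position 1-fold.
Codon 7 TAT (Tyr): third position 2-fold.
Codon 8 GCG (Ala): third position 4-fold.
Codon 9 ATC (Ile): third position 3-fold.
Codon 10 ACA (Thr): third position 4-fold.
Four-fold degenerate third positions: 3.

3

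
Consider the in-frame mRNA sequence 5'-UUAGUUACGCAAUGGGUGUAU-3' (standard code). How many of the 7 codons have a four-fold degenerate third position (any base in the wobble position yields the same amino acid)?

Codon 1 UUA (Leu): third position 2-fold.
Codon 2 GUU (Val): third position 4-fold.
Codon 3 ACG (Thr): third position 4-fold.
Codon 4 CAA (Gln): third position 2-fold.
Codon 5 UGG (Trp): third position 1-fold.
Codon 6 GUG (Val): third position 4-fold.
Codon 7 UAU (Tyr): third position 2-fold.
Four-fold degenerate third positions: 3.

3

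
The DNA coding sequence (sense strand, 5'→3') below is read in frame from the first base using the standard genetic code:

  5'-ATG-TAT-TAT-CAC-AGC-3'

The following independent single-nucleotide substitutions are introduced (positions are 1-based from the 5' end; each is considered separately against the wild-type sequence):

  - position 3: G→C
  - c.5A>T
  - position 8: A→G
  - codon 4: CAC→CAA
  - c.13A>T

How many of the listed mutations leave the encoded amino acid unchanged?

Codon 1: ATG (Met) → ATC (Ile) — missense.
Codon 2: TAT (Tyr) → TTT (Phe) — missense.
Codon 3: TAT (Tyr) → TGT (Cys) — missense.
Codon 4: CAC (His) → CAA (Gln) — missense.
Codon 5: AGC (Ser) → TGC (Cys) — missense.
Synonymous: 0 of 5.

0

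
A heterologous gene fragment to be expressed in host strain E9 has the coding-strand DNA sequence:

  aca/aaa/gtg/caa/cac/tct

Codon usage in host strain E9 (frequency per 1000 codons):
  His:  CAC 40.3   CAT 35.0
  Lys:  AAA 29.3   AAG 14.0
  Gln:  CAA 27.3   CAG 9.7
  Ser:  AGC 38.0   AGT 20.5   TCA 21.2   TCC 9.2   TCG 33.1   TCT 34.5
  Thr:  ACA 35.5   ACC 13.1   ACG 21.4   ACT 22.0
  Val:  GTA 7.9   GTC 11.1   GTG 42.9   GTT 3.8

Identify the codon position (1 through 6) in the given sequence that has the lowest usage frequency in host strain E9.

4

Codon 1 ACA (Thr): 35.5 per 1000.
Codon 2 AAA (Lys): 29.3 per 1000.
Codon 3 GTG (Val): 42.9 per 1000.
Codon 4 CAA (Gln): 27.3 per 1000.
Codon 5 CAC (His): 40.3 per 1000.
Codon 6 TCT (Ser): 34.5 per 1000.
Lowest frequency is 27.3 at codon 4.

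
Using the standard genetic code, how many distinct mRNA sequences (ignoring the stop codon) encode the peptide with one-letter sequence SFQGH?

192

Ser: 6 codons.
Phe: 2 codons.
Gln: 2 codons.
Gly: 4 codons.
His: 2 codons.
6 × 2 × 2 × 4 × 2 = 192.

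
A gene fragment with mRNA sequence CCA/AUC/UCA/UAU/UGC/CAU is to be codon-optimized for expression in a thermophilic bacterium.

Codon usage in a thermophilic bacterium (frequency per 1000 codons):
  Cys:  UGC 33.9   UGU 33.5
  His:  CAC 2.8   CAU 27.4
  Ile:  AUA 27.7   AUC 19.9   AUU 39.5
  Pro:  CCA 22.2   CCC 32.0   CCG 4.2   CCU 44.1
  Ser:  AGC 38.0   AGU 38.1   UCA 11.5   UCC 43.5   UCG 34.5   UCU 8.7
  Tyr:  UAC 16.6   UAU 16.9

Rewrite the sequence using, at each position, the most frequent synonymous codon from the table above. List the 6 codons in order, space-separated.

CCU AUU UCC UAU UGC CAU

Codon 1 (Pro): best is CCU at 44.1.
Codon 2 (Ile): best is AUU at 39.5.
Codon 3 (Ser): best is UCC at 43.5.
Codon 4 (Tyr): best is UAU at 16.9.
Codon 5 (Cys): best is UGC at 33.9.
Codon 6 (His): best is CAU at 27.4.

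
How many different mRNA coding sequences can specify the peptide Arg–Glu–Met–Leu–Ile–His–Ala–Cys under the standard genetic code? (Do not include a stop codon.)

Arg: 6 codons.
Glu: 2 codons.
Met: 1 codon.
Leu: 6 codons.
Ile: 3 codons.
His: 2 codons.
Ala: 4 codons.
Cys: 2 codons.
6 × 2 × 1 × 6 × 3 × 2 × 4 × 2 = 3456.

3456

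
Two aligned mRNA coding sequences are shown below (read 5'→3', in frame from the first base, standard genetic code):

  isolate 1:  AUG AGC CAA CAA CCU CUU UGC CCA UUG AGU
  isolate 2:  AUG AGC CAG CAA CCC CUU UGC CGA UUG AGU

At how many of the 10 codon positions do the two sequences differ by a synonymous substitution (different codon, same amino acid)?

2

Codon 1: AUG Met / AUG Met — identical.
Codon 2: AGC Ser / AGC Ser — identical.
Codon 3: CAA Gln / CAG Gln — synonymous.
Codon 4: CAA Gln / CAA Gln — identical.
Codon 5: CCU Pro / CCC Pro — synonymous.
Codon 6: CUU Leu / CUU Leu — identical.
Codon 7: UGC Cys / UGC Cys — identical.
Codon 8: CCA Pro / CGA Arg — nonsynonymous.
Codon 9: UUG Leu / UUG Leu — identical.
Codon 10: AGU Ser / AGU Ser — identical.
Synonymous differences: 2.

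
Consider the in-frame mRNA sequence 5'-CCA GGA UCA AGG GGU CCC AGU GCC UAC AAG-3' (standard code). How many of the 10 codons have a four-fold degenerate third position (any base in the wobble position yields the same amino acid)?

Codon 1 CCA (Pro): third position 4-fold.
Codon 2 GGA (Gly): third position 4-fold.
Codon 3 UCA (Ser): third position 4-fold.
Codon 4 AGG (Arg): third position 2-fold.
Codon 5 GGU (Gly): third position 4-fold.
Codon 6 CCC (Pro): third position 4-fold.
Codon 7 AGU (Ser): third position 2-fold.
Codon 8 GCC (Ala): third position 4-fold.
Codon 9 UAC (Tyr): third position 2-fold.
Codon 10 AAG (Lys): third position 2-fold.
Four-fold degenerate third positions: 6.

6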